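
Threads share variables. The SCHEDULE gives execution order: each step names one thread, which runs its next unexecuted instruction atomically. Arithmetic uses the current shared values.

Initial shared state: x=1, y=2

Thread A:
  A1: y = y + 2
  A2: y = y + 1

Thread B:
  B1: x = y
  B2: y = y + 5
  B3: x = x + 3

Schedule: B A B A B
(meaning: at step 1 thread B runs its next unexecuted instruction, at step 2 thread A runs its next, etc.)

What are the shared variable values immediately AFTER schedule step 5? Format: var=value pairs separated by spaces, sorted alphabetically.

Answer: x=5 y=10

Derivation:
Step 1: thread B executes B1 (x = y). Shared: x=2 y=2. PCs: A@0 B@1
Step 2: thread A executes A1 (y = y + 2). Shared: x=2 y=4. PCs: A@1 B@1
Step 3: thread B executes B2 (y = y + 5). Shared: x=2 y=9. PCs: A@1 B@2
Step 4: thread A executes A2 (y = y + 1). Shared: x=2 y=10. PCs: A@2 B@2
Step 5: thread B executes B3 (x = x + 3). Shared: x=5 y=10. PCs: A@2 B@3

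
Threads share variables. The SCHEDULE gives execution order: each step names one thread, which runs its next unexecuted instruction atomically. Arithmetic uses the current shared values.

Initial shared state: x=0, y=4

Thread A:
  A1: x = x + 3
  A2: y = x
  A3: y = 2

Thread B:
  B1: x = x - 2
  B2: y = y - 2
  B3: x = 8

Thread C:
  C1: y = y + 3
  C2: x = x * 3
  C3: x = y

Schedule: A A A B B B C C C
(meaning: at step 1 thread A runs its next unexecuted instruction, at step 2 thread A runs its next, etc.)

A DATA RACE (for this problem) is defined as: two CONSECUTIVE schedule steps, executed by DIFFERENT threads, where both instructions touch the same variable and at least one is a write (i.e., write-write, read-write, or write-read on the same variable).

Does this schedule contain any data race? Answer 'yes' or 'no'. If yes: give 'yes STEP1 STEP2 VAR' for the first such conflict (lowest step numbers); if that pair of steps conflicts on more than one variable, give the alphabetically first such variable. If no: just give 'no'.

Steps 1,2: same thread (A). No race.
Steps 2,3: same thread (A). No race.
Steps 3,4: A(r=-,w=y) vs B(r=x,w=x). No conflict.
Steps 4,5: same thread (B). No race.
Steps 5,6: same thread (B). No race.
Steps 6,7: B(r=-,w=x) vs C(r=y,w=y). No conflict.
Steps 7,8: same thread (C). No race.
Steps 8,9: same thread (C). No race.

Answer: no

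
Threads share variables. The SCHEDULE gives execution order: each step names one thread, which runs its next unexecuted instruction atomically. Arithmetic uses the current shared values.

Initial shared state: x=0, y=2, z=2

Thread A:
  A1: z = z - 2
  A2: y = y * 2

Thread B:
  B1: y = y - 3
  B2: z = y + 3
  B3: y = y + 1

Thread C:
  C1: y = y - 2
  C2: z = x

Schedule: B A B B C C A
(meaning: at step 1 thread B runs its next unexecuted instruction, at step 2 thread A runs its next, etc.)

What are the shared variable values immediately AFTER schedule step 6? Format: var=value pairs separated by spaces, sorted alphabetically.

Answer: x=0 y=-2 z=0

Derivation:
Step 1: thread B executes B1 (y = y - 3). Shared: x=0 y=-1 z=2. PCs: A@0 B@1 C@0
Step 2: thread A executes A1 (z = z - 2). Shared: x=0 y=-1 z=0. PCs: A@1 B@1 C@0
Step 3: thread B executes B2 (z = y + 3). Shared: x=0 y=-1 z=2. PCs: A@1 B@2 C@0
Step 4: thread B executes B3 (y = y + 1). Shared: x=0 y=0 z=2. PCs: A@1 B@3 C@0
Step 5: thread C executes C1 (y = y - 2). Shared: x=0 y=-2 z=2. PCs: A@1 B@3 C@1
Step 6: thread C executes C2 (z = x). Shared: x=0 y=-2 z=0. PCs: A@1 B@3 C@2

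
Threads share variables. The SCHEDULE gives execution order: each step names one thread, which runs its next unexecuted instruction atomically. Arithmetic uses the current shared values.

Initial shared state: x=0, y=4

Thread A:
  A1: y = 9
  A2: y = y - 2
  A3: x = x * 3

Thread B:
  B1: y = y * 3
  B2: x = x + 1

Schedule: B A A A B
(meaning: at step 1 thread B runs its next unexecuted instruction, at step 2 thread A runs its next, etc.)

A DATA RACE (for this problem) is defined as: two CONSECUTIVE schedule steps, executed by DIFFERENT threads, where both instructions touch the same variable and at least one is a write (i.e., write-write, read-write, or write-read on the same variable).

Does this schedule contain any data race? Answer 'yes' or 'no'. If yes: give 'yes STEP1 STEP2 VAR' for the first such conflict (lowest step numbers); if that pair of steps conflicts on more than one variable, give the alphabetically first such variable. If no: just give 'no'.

Answer: yes 1 2 y

Derivation:
Steps 1,2: B(y = y * 3) vs A(y = 9). RACE on y (W-W).
Steps 2,3: same thread (A). No race.
Steps 3,4: same thread (A). No race.
Steps 4,5: A(x = x * 3) vs B(x = x + 1). RACE on x (W-W).
First conflict at steps 1,2.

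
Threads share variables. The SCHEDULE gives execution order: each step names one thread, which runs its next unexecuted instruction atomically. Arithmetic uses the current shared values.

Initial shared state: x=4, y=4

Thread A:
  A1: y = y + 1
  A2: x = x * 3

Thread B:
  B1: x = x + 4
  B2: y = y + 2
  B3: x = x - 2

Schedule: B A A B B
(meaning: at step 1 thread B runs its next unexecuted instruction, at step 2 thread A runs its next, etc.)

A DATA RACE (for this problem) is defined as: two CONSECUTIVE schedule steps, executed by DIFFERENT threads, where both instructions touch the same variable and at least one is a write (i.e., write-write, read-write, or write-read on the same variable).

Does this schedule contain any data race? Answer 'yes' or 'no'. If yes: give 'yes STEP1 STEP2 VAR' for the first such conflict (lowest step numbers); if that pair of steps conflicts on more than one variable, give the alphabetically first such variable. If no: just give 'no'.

Answer: no

Derivation:
Steps 1,2: B(r=x,w=x) vs A(r=y,w=y). No conflict.
Steps 2,3: same thread (A). No race.
Steps 3,4: A(r=x,w=x) vs B(r=y,w=y). No conflict.
Steps 4,5: same thread (B). No race.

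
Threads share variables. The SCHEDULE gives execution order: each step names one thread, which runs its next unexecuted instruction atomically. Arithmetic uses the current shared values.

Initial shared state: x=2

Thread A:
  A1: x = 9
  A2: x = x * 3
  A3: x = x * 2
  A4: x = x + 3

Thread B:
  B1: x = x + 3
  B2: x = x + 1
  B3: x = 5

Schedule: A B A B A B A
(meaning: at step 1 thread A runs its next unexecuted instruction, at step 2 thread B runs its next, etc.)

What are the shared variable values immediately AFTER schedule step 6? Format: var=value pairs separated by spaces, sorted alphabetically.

Answer: x=5

Derivation:
Step 1: thread A executes A1 (x = 9). Shared: x=9. PCs: A@1 B@0
Step 2: thread B executes B1 (x = x + 3). Shared: x=12. PCs: A@1 B@1
Step 3: thread A executes A2 (x = x * 3). Shared: x=36. PCs: A@2 B@1
Step 4: thread B executes B2 (x = x + 1). Shared: x=37. PCs: A@2 B@2
Step 5: thread A executes A3 (x = x * 2). Shared: x=74. PCs: A@3 B@2
Step 6: thread B executes B3 (x = 5). Shared: x=5. PCs: A@3 B@3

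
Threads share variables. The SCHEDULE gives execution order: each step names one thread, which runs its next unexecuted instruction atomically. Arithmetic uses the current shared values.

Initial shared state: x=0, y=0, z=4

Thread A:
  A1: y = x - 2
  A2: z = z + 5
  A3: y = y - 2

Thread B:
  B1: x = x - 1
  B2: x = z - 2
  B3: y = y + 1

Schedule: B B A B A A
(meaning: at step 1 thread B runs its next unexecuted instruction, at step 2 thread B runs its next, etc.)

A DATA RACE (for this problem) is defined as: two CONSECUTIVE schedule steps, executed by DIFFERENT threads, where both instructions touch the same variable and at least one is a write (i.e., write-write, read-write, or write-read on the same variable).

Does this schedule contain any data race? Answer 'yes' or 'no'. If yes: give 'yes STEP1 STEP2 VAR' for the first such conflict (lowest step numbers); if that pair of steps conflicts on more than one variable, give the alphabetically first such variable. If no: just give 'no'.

Steps 1,2: same thread (B). No race.
Steps 2,3: B(x = z - 2) vs A(y = x - 2). RACE on x (W-R).
Steps 3,4: A(y = x - 2) vs B(y = y + 1). RACE on y (W-W).
Steps 4,5: B(r=y,w=y) vs A(r=z,w=z). No conflict.
Steps 5,6: same thread (A). No race.
First conflict at steps 2,3.

Answer: yes 2 3 x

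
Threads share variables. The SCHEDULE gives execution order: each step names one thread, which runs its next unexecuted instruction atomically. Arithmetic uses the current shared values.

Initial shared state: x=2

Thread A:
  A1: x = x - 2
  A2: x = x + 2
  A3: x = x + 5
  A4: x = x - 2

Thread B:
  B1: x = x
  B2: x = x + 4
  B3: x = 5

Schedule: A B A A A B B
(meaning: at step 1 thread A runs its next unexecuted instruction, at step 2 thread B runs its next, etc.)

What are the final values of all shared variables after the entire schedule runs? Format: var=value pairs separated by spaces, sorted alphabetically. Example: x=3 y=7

Answer: x=5

Derivation:
Step 1: thread A executes A1 (x = x - 2). Shared: x=0. PCs: A@1 B@0
Step 2: thread B executes B1 (x = x). Shared: x=0. PCs: A@1 B@1
Step 3: thread A executes A2 (x = x + 2). Shared: x=2. PCs: A@2 B@1
Step 4: thread A executes A3 (x = x + 5). Shared: x=7. PCs: A@3 B@1
Step 5: thread A executes A4 (x = x - 2). Shared: x=5. PCs: A@4 B@1
Step 6: thread B executes B2 (x = x + 4). Shared: x=9. PCs: A@4 B@2
Step 7: thread B executes B3 (x = 5). Shared: x=5. PCs: A@4 B@3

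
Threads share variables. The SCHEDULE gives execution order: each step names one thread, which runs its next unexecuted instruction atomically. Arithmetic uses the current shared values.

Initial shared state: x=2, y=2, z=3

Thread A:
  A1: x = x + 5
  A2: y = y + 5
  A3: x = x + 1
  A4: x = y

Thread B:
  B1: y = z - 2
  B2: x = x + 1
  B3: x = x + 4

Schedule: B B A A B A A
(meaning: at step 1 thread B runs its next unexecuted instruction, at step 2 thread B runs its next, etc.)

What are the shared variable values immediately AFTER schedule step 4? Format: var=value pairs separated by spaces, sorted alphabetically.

Step 1: thread B executes B1 (y = z - 2). Shared: x=2 y=1 z=3. PCs: A@0 B@1
Step 2: thread B executes B2 (x = x + 1). Shared: x=3 y=1 z=3. PCs: A@0 B@2
Step 3: thread A executes A1 (x = x + 5). Shared: x=8 y=1 z=3. PCs: A@1 B@2
Step 4: thread A executes A2 (y = y + 5). Shared: x=8 y=6 z=3. PCs: A@2 B@2

Answer: x=8 y=6 z=3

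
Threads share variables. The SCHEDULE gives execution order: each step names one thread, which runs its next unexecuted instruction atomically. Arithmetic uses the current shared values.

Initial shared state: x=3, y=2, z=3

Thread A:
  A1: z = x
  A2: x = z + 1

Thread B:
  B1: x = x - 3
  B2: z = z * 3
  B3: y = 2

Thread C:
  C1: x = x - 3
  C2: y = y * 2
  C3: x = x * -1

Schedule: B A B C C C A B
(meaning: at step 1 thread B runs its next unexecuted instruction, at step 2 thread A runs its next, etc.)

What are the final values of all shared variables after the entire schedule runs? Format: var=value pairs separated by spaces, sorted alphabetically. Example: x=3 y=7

Answer: x=1 y=2 z=0

Derivation:
Step 1: thread B executes B1 (x = x - 3). Shared: x=0 y=2 z=3. PCs: A@0 B@1 C@0
Step 2: thread A executes A1 (z = x). Shared: x=0 y=2 z=0. PCs: A@1 B@1 C@0
Step 3: thread B executes B2 (z = z * 3). Shared: x=0 y=2 z=0. PCs: A@1 B@2 C@0
Step 4: thread C executes C1 (x = x - 3). Shared: x=-3 y=2 z=0. PCs: A@1 B@2 C@1
Step 5: thread C executes C2 (y = y * 2). Shared: x=-3 y=4 z=0. PCs: A@1 B@2 C@2
Step 6: thread C executes C3 (x = x * -1). Shared: x=3 y=4 z=0. PCs: A@1 B@2 C@3
Step 7: thread A executes A2 (x = z + 1). Shared: x=1 y=4 z=0. PCs: A@2 B@2 C@3
Step 8: thread B executes B3 (y = 2). Shared: x=1 y=2 z=0. PCs: A@2 B@3 C@3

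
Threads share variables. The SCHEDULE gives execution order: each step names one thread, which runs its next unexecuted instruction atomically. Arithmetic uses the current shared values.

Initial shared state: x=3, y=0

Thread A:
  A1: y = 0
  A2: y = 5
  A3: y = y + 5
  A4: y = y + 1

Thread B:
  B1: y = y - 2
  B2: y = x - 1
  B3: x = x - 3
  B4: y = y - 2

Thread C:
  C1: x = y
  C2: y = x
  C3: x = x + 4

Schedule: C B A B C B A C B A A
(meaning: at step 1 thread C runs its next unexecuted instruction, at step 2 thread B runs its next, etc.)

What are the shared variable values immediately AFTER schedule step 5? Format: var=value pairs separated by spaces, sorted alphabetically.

Answer: x=0 y=0

Derivation:
Step 1: thread C executes C1 (x = y). Shared: x=0 y=0. PCs: A@0 B@0 C@1
Step 2: thread B executes B1 (y = y - 2). Shared: x=0 y=-2. PCs: A@0 B@1 C@1
Step 3: thread A executes A1 (y = 0). Shared: x=0 y=0. PCs: A@1 B@1 C@1
Step 4: thread B executes B2 (y = x - 1). Shared: x=0 y=-1. PCs: A@1 B@2 C@1
Step 5: thread C executes C2 (y = x). Shared: x=0 y=0. PCs: A@1 B@2 C@2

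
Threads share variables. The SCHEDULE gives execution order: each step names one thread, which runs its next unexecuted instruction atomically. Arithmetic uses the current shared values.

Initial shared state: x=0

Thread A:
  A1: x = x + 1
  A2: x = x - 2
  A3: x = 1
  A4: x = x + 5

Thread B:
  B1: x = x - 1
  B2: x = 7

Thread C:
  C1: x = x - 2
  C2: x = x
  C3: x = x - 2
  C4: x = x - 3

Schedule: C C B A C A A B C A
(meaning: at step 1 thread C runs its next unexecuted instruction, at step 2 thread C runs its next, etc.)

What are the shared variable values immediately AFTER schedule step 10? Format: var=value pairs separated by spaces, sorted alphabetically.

Step 1: thread C executes C1 (x = x - 2). Shared: x=-2. PCs: A@0 B@0 C@1
Step 2: thread C executes C2 (x = x). Shared: x=-2. PCs: A@0 B@0 C@2
Step 3: thread B executes B1 (x = x - 1). Shared: x=-3. PCs: A@0 B@1 C@2
Step 4: thread A executes A1 (x = x + 1). Shared: x=-2. PCs: A@1 B@1 C@2
Step 5: thread C executes C3 (x = x - 2). Shared: x=-4. PCs: A@1 B@1 C@3
Step 6: thread A executes A2 (x = x - 2). Shared: x=-6. PCs: A@2 B@1 C@3
Step 7: thread A executes A3 (x = 1). Shared: x=1. PCs: A@3 B@1 C@3
Step 8: thread B executes B2 (x = 7). Shared: x=7. PCs: A@3 B@2 C@3
Step 9: thread C executes C4 (x = x - 3). Shared: x=4. PCs: A@3 B@2 C@4
Step 10: thread A executes A4 (x = x + 5). Shared: x=9. PCs: A@4 B@2 C@4

Answer: x=9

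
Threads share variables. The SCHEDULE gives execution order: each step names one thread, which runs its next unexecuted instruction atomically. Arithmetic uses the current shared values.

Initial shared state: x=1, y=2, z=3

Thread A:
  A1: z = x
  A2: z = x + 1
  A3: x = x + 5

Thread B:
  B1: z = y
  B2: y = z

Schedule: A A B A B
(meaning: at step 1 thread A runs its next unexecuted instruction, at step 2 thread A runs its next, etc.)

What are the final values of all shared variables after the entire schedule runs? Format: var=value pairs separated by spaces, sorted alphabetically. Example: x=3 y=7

Answer: x=6 y=2 z=2

Derivation:
Step 1: thread A executes A1 (z = x). Shared: x=1 y=2 z=1. PCs: A@1 B@0
Step 2: thread A executes A2 (z = x + 1). Shared: x=1 y=2 z=2. PCs: A@2 B@0
Step 3: thread B executes B1 (z = y). Shared: x=1 y=2 z=2. PCs: A@2 B@1
Step 4: thread A executes A3 (x = x + 5). Shared: x=6 y=2 z=2. PCs: A@3 B@1
Step 5: thread B executes B2 (y = z). Shared: x=6 y=2 z=2. PCs: A@3 B@2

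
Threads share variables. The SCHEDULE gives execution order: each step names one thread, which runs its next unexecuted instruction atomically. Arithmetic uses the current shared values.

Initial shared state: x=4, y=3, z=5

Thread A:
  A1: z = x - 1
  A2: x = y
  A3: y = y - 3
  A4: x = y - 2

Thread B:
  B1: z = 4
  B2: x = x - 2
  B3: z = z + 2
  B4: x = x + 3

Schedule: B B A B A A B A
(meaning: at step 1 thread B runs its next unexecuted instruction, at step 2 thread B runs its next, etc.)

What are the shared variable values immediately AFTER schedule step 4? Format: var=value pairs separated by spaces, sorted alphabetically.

Answer: x=2 y=3 z=3

Derivation:
Step 1: thread B executes B1 (z = 4). Shared: x=4 y=3 z=4. PCs: A@0 B@1
Step 2: thread B executes B2 (x = x - 2). Shared: x=2 y=3 z=4. PCs: A@0 B@2
Step 3: thread A executes A1 (z = x - 1). Shared: x=2 y=3 z=1. PCs: A@1 B@2
Step 4: thread B executes B3 (z = z + 2). Shared: x=2 y=3 z=3. PCs: A@1 B@3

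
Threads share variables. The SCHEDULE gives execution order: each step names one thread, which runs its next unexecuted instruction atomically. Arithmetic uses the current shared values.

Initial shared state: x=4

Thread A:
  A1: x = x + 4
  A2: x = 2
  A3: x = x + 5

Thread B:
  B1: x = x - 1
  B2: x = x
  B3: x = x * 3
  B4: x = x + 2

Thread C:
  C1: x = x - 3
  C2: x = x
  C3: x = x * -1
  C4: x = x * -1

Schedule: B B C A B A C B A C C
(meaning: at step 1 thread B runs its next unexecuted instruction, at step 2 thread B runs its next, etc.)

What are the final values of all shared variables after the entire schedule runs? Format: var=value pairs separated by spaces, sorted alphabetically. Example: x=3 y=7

Answer: x=9

Derivation:
Step 1: thread B executes B1 (x = x - 1). Shared: x=3. PCs: A@0 B@1 C@0
Step 2: thread B executes B2 (x = x). Shared: x=3. PCs: A@0 B@2 C@0
Step 3: thread C executes C1 (x = x - 3). Shared: x=0. PCs: A@0 B@2 C@1
Step 4: thread A executes A1 (x = x + 4). Shared: x=4. PCs: A@1 B@2 C@1
Step 5: thread B executes B3 (x = x * 3). Shared: x=12. PCs: A@1 B@3 C@1
Step 6: thread A executes A2 (x = 2). Shared: x=2. PCs: A@2 B@3 C@1
Step 7: thread C executes C2 (x = x). Shared: x=2. PCs: A@2 B@3 C@2
Step 8: thread B executes B4 (x = x + 2). Shared: x=4. PCs: A@2 B@4 C@2
Step 9: thread A executes A3 (x = x + 5). Shared: x=9. PCs: A@3 B@4 C@2
Step 10: thread C executes C3 (x = x * -1). Shared: x=-9. PCs: A@3 B@4 C@3
Step 11: thread C executes C4 (x = x * -1). Shared: x=9. PCs: A@3 B@4 C@4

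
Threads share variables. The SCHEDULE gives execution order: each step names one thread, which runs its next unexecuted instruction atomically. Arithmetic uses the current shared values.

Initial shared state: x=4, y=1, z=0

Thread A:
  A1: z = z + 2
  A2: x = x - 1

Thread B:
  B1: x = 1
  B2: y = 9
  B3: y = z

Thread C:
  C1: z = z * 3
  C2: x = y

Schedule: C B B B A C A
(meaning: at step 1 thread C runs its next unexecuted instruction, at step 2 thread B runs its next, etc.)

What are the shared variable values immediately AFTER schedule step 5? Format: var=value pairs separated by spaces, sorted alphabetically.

Answer: x=1 y=0 z=2

Derivation:
Step 1: thread C executes C1 (z = z * 3). Shared: x=4 y=1 z=0. PCs: A@0 B@0 C@1
Step 2: thread B executes B1 (x = 1). Shared: x=1 y=1 z=0. PCs: A@0 B@1 C@1
Step 3: thread B executes B2 (y = 9). Shared: x=1 y=9 z=0. PCs: A@0 B@2 C@1
Step 4: thread B executes B3 (y = z). Shared: x=1 y=0 z=0. PCs: A@0 B@3 C@1
Step 5: thread A executes A1 (z = z + 2). Shared: x=1 y=0 z=2. PCs: A@1 B@3 C@1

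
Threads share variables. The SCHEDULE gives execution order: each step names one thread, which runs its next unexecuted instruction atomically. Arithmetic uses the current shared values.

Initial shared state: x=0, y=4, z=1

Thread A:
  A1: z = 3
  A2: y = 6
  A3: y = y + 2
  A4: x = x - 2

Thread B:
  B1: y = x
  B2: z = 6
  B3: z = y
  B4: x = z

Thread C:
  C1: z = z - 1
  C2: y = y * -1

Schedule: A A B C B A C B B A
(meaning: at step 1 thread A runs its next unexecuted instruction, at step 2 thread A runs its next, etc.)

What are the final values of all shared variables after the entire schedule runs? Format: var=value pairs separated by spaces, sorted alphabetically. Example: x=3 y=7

Step 1: thread A executes A1 (z = 3). Shared: x=0 y=4 z=3. PCs: A@1 B@0 C@0
Step 2: thread A executes A2 (y = 6). Shared: x=0 y=6 z=3. PCs: A@2 B@0 C@0
Step 3: thread B executes B1 (y = x). Shared: x=0 y=0 z=3. PCs: A@2 B@1 C@0
Step 4: thread C executes C1 (z = z - 1). Shared: x=0 y=0 z=2. PCs: A@2 B@1 C@1
Step 5: thread B executes B2 (z = 6). Shared: x=0 y=0 z=6. PCs: A@2 B@2 C@1
Step 6: thread A executes A3 (y = y + 2). Shared: x=0 y=2 z=6. PCs: A@3 B@2 C@1
Step 7: thread C executes C2 (y = y * -1). Shared: x=0 y=-2 z=6. PCs: A@3 B@2 C@2
Step 8: thread B executes B3 (z = y). Shared: x=0 y=-2 z=-2. PCs: A@3 B@3 C@2
Step 9: thread B executes B4 (x = z). Shared: x=-2 y=-2 z=-2. PCs: A@3 B@4 C@2
Step 10: thread A executes A4 (x = x - 2). Shared: x=-4 y=-2 z=-2. PCs: A@4 B@4 C@2

Answer: x=-4 y=-2 z=-2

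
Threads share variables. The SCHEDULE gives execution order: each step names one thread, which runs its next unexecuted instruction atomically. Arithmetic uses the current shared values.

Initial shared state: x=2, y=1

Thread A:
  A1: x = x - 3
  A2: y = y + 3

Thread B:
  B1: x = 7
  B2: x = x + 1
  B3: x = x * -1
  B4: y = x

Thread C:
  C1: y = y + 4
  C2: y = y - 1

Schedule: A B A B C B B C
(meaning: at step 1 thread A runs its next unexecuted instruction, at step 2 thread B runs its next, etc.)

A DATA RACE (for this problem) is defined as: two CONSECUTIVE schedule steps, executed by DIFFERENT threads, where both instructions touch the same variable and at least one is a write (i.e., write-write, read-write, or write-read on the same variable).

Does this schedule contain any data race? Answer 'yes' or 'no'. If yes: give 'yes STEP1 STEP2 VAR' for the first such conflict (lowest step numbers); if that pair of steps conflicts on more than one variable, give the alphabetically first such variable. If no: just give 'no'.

Answer: yes 1 2 x

Derivation:
Steps 1,2: A(x = x - 3) vs B(x = 7). RACE on x (W-W).
Steps 2,3: B(r=-,w=x) vs A(r=y,w=y). No conflict.
Steps 3,4: A(r=y,w=y) vs B(r=x,w=x). No conflict.
Steps 4,5: B(r=x,w=x) vs C(r=y,w=y). No conflict.
Steps 5,6: C(r=y,w=y) vs B(r=x,w=x). No conflict.
Steps 6,7: same thread (B). No race.
Steps 7,8: B(y = x) vs C(y = y - 1). RACE on y (W-W).
First conflict at steps 1,2.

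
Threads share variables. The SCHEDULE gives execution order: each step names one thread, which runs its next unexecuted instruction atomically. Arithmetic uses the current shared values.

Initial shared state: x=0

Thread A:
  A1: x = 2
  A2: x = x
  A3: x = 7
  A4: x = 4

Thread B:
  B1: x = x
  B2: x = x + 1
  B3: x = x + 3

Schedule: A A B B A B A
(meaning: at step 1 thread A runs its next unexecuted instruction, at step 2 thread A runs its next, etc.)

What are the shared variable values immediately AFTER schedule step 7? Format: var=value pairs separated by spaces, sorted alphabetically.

Step 1: thread A executes A1 (x = 2). Shared: x=2. PCs: A@1 B@0
Step 2: thread A executes A2 (x = x). Shared: x=2. PCs: A@2 B@0
Step 3: thread B executes B1 (x = x). Shared: x=2. PCs: A@2 B@1
Step 4: thread B executes B2 (x = x + 1). Shared: x=3. PCs: A@2 B@2
Step 5: thread A executes A3 (x = 7). Shared: x=7. PCs: A@3 B@2
Step 6: thread B executes B3 (x = x + 3). Shared: x=10. PCs: A@3 B@3
Step 7: thread A executes A4 (x = 4). Shared: x=4. PCs: A@4 B@3

Answer: x=4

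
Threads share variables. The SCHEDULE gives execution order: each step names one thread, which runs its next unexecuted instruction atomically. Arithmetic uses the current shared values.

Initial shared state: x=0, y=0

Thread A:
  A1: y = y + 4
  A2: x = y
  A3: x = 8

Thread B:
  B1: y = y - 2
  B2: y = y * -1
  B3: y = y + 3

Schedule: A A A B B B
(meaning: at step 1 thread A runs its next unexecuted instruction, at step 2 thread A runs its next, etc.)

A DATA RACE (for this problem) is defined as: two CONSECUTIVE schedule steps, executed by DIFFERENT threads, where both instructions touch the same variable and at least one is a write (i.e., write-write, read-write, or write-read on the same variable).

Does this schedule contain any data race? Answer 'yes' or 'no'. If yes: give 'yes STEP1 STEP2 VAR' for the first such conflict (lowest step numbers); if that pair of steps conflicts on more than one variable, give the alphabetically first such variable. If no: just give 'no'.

Steps 1,2: same thread (A). No race.
Steps 2,3: same thread (A). No race.
Steps 3,4: A(r=-,w=x) vs B(r=y,w=y). No conflict.
Steps 4,5: same thread (B). No race.
Steps 5,6: same thread (B). No race.

Answer: no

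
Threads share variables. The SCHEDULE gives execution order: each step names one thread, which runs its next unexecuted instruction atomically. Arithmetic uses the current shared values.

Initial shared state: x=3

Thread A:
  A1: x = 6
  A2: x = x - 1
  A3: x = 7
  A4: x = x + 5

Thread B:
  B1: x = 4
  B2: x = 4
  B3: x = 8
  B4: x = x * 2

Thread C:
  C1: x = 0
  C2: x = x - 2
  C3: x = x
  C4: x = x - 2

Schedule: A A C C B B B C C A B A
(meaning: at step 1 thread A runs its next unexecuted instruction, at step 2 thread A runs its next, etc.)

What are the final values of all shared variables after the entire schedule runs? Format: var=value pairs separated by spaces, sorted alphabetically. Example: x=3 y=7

Step 1: thread A executes A1 (x = 6). Shared: x=6. PCs: A@1 B@0 C@0
Step 2: thread A executes A2 (x = x - 1). Shared: x=5. PCs: A@2 B@0 C@0
Step 3: thread C executes C1 (x = 0). Shared: x=0. PCs: A@2 B@0 C@1
Step 4: thread C executes C2 (x = x - 2). Shared: x=-2. PCs: A@2 B@0 C@2
Step 5: thread B executes B1 (x = 4). Shared: x=4. PCs: A@2 B@1 C@2
Step 6: thread B executes B2 (x = 4). Shared: x=4. PCs: A@2 B@2 C@2
Step 7: thread B executes B3 (x = 8). Shared: x=8. PCs: A@2 B@3 C@2
Step 8: thread C executes C3 (x = x). Shared: x=8. PCs: A@2 B@3 C@3
Step 9: thread C executes C4 (x = x - 2). Shared: x=6. PCs: A@2 B@3 C@4
Step 10: thread A executes A3 (x = 7). Shared: x=7. PCs: A@3 B@3 C@4
Step 11: thread B executes B4 (x = x * 2). Shared: x=14. PCs: A@3 B@4 C@4
Step 12: thread A executes A4 (x = x + 5). Shared: x=19. PCs: A@4 B@4 C@4

Answer: x=19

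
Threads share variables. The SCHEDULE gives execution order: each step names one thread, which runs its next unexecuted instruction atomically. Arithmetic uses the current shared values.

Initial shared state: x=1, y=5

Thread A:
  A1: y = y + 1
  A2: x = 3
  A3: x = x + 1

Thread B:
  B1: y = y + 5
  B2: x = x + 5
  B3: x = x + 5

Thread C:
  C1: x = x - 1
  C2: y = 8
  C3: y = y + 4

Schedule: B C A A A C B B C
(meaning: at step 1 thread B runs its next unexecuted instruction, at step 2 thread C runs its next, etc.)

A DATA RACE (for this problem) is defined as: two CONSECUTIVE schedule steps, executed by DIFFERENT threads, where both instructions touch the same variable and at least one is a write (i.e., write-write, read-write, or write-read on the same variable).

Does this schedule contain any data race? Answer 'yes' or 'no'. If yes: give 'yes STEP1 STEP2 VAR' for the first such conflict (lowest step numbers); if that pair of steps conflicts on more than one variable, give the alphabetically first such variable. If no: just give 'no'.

Answer: no

Derivation:
Steps 1,2: B(r=y,w=y) vs C(r=x,w=x). No conflict.
Steps 2,3: C(r=x,w=x) vs A(r=y,w=y). No conflict.
Steps 3,4: same thread (A). No race.
Steps 4,5: same thread (A). No race.
Steps 5,6: A(r=x,w=x) vs C(r=-,w=y). No conflict.
Steps 6,7: C(r=-,w=y) vs B(r=x,w=x). No conflict.
Steps 7,8: same thread (B). No race.
Steps 8,9: B(r=x,w=x) vs C(r=y,w=y). No conflict.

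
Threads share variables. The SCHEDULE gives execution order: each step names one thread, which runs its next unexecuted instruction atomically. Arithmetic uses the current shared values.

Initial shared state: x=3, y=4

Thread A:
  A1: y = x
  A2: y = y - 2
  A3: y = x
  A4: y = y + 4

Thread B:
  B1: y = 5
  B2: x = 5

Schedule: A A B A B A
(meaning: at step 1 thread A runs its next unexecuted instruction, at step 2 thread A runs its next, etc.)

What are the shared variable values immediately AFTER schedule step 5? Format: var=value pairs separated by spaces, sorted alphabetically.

Step 1: thread A executes A1 (y = x). Shared: x=3 y=3. PCs: A@1 B@0
Step 2: thread A executes A2 (y = y - 2). Shared: x=3 y=1. PCs: A@2 B@0
Step 3: thread B executes B1 (y = 5). Shared: x=3 y=5. PCs: A@2 B@1
Step 4: thread A executes A3 (y = x). Shared: x=3 y=3. PCs: A@3 B@1
Step 5: thread B executes B2 (x = 5). Shared: x=5 y=3. PCs: A@3 B@2

Answer: x=5 y=3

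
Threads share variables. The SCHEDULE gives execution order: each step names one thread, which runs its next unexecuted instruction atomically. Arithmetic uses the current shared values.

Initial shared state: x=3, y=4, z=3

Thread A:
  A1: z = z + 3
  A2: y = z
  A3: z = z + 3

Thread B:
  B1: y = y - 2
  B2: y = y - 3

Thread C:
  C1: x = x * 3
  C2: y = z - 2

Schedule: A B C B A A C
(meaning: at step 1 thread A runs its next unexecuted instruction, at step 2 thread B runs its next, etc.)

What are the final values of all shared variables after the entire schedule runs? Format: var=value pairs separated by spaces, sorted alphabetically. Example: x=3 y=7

Answer: x=9 y=7 z=9

Derivation:
Step 1: thread A executes A1 (z = z + 3). Shared: x=3 y=4 z=6. PCs: A@1 B@0 C@0
Step 2: thread B executes B1 (y = y - 2). Shared: x=3 y=2 z=6. PCs: A@1 B@1 C@0
Step 3: thread C executes C1 (x = x * 3). Shared: x=9 y=2 z=6. PCs: A@1 B@1 C@1
Step 4: thread B executes B2 (y = y - 3). Shared: x=9 y=-1 z=6. PCs: A@1 B@2 C@1
Step 5: thread A executes A2 (y = z). Shared: x=9 y=6 z=6. PCs: A@2 B@2 C@1
Step 6: thread A executes A3 (z = z + 3). Shared: x=9 y=6 z=9. PCs: A@3 B@2 C@1
Step 7: thread C executes C2 (y = z - 2). Shared: x=9 y=7 z=9. PCs: A@3 B@2 C@2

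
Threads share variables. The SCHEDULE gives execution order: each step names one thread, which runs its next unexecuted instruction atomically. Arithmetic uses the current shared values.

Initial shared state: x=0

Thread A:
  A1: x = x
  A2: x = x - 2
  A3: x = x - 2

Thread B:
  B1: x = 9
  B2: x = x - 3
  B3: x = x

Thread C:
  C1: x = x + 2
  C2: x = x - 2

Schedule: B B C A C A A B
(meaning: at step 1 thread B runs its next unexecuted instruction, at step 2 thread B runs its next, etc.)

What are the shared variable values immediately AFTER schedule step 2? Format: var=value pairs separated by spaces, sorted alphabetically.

Step 1: thread B executes B1 (x = 9). Shared: x=9. PCs: A@0 B@1 C@0
Step 2: thread B executes B2 (x = x - 3). Shared: x=6. PCs: A@0 B@2 C@0

Answer: x=6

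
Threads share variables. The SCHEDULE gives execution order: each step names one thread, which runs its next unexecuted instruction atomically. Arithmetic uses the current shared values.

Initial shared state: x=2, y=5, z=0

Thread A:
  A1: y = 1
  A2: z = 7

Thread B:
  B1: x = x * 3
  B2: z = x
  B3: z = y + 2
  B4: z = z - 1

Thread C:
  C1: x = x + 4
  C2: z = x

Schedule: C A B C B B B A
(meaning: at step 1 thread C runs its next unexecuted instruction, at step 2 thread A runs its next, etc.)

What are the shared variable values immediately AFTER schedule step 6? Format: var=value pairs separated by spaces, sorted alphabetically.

Step 1: thread C executes C1 (x = x + 4). Shared: x=6 y=5 z=0. PCs: A@0 B@0 C@1
Step 2: thread A executes A1 (y = 1). Shared: x=6 y=1 z=0. PCs: A@1 B@0 C@1
Step 3: thread B executes B1 (x = x * 3). Shared: x=18 y=1 z=0. PCs: A@1 B@1 C@1
Step 4: thread C executes C2 (z = x). Shared: x=18 y=1 z=18. PCs: A@1 B@1 C@2
Step 5: thread B executes B2 (z = x). Shared: x=18 y=1 z=18. PCs: A@1 B@2 C@2
Step 6: thread B executes B3 (z = y + 2). Shared: x=18 y=1 z=3. PCs: A@1 B@3 C@2

Answer: x=18 y=1 z=3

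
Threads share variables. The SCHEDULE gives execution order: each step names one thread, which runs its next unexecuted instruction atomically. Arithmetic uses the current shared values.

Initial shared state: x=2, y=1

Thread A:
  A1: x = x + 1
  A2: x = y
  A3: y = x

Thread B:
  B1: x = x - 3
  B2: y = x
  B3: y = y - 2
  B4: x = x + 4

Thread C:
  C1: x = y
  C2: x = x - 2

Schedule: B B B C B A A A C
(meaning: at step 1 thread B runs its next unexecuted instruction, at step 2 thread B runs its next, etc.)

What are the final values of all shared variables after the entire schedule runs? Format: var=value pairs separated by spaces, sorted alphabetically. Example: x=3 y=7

Answer: x=-5 y=-3

Derivation:
Step 1: thread B executes B1 (x = x - 3). Shared: x=-1 y=1. PCs: A@0 B@1 C@0
Step 2: thread B executes B2 (y = x). Shared: x=-1 y=-1. PCs: A@0 B@2 C@0
Step 3: thread B executes B3 (y = y - 2). Shared: x=-1 y=-3. PCs: A@0 B@3 C@0
Step 4: thread C executes C1 (x = y). Shared: x=-3 y=-3. PCs: A@0 B@3 C@1
Step 5: thread B executes B4 (x = x + 4). Shared: x=1 y=-3. PCs: A@0 B@4 C@1
Step 6: thread A executes A1 (x = x + 1). Shared: x=2 y=-3. PCs: A@1 B@4 C@1
Step 7: thread A executes A2 (x = y). Shared: x=-3 y=-3. PCs: A@2 B@4 C@1
Step 8: thread A executes A3 (y = x). Shared: x=-3 y=-3. PCs: A@3 B@4 C@1
Step 9: thread C executes C2 (x = x - 2). Shared: x=-5 y=-3. PCs: A@3 B@4 C@2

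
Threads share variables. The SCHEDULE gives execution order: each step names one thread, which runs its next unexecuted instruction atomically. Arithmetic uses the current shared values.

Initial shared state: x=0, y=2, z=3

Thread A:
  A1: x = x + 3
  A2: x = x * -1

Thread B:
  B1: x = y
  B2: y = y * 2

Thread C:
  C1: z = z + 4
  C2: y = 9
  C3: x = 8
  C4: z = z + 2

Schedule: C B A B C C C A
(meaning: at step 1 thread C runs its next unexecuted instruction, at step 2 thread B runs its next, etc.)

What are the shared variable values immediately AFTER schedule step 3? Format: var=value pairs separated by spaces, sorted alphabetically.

Answer: x=5 y=2 z=7

Derivation:
Step 1: thread C executes C1 (z = z + 4). Shared: x=0 y=2 z=7. PCs: A@0 B@0 C@1
Step 2: thread B executes B1 (x = y). Shared: x=2 y=2 z=7. PCs: A@0 B@1 C@1
Step 3: thread A executes A1 (x = x + 3). Shared: x=5 y=2 z=7. PCs: A@1 B@1 C@1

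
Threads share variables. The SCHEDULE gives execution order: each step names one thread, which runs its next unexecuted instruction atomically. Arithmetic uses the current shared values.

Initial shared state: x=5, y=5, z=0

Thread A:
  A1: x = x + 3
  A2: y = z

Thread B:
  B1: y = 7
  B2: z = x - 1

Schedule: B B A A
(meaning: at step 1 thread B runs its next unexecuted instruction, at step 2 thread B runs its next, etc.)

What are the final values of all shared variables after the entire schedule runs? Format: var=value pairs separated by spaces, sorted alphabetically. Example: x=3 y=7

Step 1: thread B executes B1 (y = 7). Shared: x=5 y=7 z=0. PCs: A@0 B@1
Step 2: thread B executes B2 (z = x - 1). Shared: x=5 y=7 z=4. PCs: A@0 B@2
Step 3: thread A executes A1 (x = x + 3). Shared: x=8 y=7 z=4. PCs: A@1 B@2
Step 4: thread A executes A2 (y = z). Shared: x=8 y=4 z=4. PCs: A@2 B@2

Answer: x=8 y=4 z=4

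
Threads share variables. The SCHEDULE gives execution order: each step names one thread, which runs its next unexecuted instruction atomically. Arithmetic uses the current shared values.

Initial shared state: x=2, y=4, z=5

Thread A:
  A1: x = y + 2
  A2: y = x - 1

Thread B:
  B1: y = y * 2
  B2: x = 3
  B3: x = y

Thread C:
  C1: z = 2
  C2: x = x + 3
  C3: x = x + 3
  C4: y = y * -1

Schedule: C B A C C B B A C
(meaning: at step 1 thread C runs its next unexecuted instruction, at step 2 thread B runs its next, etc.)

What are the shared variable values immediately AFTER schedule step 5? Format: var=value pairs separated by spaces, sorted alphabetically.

Answer: x=16 y=8 z=2

Derivation:
Step 1: thread C executes C1 (z = 2). Shared: x=2 y=4 z=2. PCs: A@0 B@0 C@1
Step 2: thread B executes B1 (y = y * 2). Shared: x=2 y=8 z=2. PCs: A@0 B@1 C@1
Step 3: thread A executes A1 (x = y + 2). Shared: x=10 y=8 z=2. PCs: A@1 B@1 C@1
Step 4: thread C executes C2 (x = x + 3). Shared: x=13 y=8 z=2. PCs: A@1 B@1 C@2
Step 5: thread C executes C3 (x = x + 3). Shared: x=16 y=8 z=2. PCs: A@1 B@1 C@3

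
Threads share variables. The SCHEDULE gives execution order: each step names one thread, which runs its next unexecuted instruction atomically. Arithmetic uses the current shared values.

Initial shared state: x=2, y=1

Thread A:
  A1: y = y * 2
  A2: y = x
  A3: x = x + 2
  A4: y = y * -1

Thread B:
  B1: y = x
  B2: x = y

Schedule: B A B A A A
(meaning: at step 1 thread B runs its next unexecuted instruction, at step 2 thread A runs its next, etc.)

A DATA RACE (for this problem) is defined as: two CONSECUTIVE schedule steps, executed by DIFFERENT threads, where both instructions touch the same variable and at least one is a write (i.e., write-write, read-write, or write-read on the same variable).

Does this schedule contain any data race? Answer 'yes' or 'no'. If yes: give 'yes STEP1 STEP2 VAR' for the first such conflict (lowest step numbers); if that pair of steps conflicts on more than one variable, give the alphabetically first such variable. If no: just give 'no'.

Answer: yes 1 2 y

Derivation:
Steps 1,2: B(y = x) vs A(y = y * 2). RACE on y (W-W).
Steps 2,3: A(y = y * 2) vs B(x = y). RACE on y (W-R).
Steps 3,4: B(x = y) vs A(y = x). RACE on x (W-R), y (R-W). Multiple vars; alphabetically first is x.
Steps 4,5: same thread (A). No race.
Steps 5,6: same thread (A). No race.
First conflict at steps 1,2.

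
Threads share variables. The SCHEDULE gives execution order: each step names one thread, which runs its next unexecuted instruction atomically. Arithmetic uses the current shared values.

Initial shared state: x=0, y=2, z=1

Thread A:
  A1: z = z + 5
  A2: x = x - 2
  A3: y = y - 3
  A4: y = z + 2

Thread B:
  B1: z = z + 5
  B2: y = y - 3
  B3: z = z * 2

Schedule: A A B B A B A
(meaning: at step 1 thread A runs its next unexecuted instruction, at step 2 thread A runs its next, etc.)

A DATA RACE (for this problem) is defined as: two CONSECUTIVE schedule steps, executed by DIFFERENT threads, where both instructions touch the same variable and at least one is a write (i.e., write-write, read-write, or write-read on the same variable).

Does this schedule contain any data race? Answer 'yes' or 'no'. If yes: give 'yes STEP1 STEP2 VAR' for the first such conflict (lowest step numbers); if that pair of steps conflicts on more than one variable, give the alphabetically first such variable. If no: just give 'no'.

Steps 1,2: same thread (A). No race.
Steps 2,3: A(r=x,w=x) vs B(r=z,w=z). No conflict.
Steps 3,4: same thread (B). No race.
Steps 4,5: B(y = y - 3) vs A(y = y - 3). RACE on y (W-W).
Steps 5,6: A(r=y,w=y) vs B(r=z,w=z). No conflict.
Steps 6,7: B(z = z * 2) vs A(y = z + 2). RACE on z (W-R).
First conflict at steps 4,5.

Answer: yes 4 5 y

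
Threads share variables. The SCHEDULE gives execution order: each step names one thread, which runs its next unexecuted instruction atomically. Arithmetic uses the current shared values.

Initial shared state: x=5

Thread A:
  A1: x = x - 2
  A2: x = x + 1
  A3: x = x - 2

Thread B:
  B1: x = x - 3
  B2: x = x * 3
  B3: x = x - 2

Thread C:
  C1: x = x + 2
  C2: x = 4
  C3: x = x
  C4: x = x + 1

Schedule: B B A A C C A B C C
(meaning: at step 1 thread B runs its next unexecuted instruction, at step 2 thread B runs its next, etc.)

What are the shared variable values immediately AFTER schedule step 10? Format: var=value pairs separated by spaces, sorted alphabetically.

Answer: x=1

Derivation:
Step 1: thread B executes B1 (x = x - 3). Shared: x=2. PCs: A@0 B@1 C@0
Step 2: thread B executes B2 (x = x * 3). Shared: x=6. PCs: A@0 B@2 C@0
Step 3: thread A executes A1 (x = x - 2). Shared: x=4. PCs: A@1 B@2 C@0
Step 4: thread A executes A2 (x = x + 1). Shared: x=5. PCs: A@2 B@2 C@0
Step 5: thread C executes C1 (x = x + 2). Shared: x=7. PCs: A@2 B@2 C@1
Step 6: thread C executes C2 (x = 4). Shared: x=4. PCs: A@2 B@2 C@2
Step 7: thread A executes A3 (x = x - 2). Shared: x=2. PCs: A@3 B@2 C@2
Step 8: thread B executes B3 (x = x - 2). Shared: x=0. PCs: A@3 B@3 C@2
Step 9: thread C executes C3 (x = x). Shared: x=0. PCs: A@3 B@3 C@3
Step 10: thread C executes C4 (x = x + 1). Shared: x=1. PCs: A@3 B@3 C@4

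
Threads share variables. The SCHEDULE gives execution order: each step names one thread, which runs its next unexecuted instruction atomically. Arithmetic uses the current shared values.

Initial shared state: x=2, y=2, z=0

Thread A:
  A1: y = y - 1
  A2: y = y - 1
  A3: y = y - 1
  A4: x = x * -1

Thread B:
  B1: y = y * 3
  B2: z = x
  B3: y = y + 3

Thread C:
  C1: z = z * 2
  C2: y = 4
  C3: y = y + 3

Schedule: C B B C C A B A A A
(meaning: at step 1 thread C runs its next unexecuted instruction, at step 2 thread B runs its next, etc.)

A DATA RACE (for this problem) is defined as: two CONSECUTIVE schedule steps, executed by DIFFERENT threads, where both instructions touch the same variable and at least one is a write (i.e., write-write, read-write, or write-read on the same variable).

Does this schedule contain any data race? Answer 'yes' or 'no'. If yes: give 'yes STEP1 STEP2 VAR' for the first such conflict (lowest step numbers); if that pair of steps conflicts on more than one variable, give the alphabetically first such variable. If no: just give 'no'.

Steps 1,2: C(r=z,w=z) vs B(r=y,w=y). No conflict.
Steps 2,3: same thread (B). No race.
Steps 3,4: B(r=x,w=z) vs C(r=-,w=y). No conflict.
Steps 4,5: same thread (C). No race.
Steps 5,6: C(y = y + 3) vs A(y = y - 1). RACE on y (W-W).
Steps 6,7: A(y = y - 1) vs B(y = y + 3). RACE on y (W-W).
Steps 7,8: B(y = y + 3) vs A(y = y - 1). RACE on y (W-W).
Steps 8,9: same thread (A). No race.
Steps 9,10: same thread (A). No race.
First conflict at steps 5,6.

Answer: yes 5 6 y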